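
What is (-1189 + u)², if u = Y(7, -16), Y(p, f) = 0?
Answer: 1413721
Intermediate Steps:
u = 0
(-1189 + u)² = (-1189 + 0)² = (-1189)² = 1413721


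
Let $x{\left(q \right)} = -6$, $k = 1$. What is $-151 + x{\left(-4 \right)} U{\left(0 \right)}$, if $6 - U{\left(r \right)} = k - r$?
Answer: $-181$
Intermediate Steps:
$U{\left(r \right)} = 5 + r$ ($U{\left(r \right)} = 6 - \left(1 - r\right) = 6 + \left(-1 + r\right) = 5 + r$)
$-151 + x{\left(-4 \right)} U{\left(0 \right)} = -151 - 6 \left(5 + 0\right) = -151 - 30 = -181$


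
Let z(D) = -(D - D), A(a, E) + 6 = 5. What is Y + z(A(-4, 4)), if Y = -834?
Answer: -834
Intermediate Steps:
A(a, E) = -1 (A(a, E) = -6 + 5 = -1)
z(D) = 0 (z(D) = -1*0 = 0)
Y + z(A(-4, 4)) = -834 + 0 = -834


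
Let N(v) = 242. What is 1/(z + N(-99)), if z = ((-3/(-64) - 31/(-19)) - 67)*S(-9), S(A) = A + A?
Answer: 608/862015 ≈ 0.00070532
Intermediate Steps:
S(A) = 2*A
z = 714879/608 (z = ((-3/(-64) - 31/(-19)) - 67)*(2*(-9)) = ((-3*(-1/64) - 31*(-1/19)) - 67)*(-18) = ((3/64 + 31/19) - 67)*(-18) = (2041/1216 - 67)*(-18) = -79431/1216*(-18) = 714879/608 ≈ 1175.8)
1/(z + N(-99)) = 1/(714879/608 + 242) = 1/(862015/608) = 608/862015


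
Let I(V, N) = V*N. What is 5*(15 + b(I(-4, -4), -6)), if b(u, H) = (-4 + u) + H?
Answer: 105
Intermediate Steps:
I(V, N) = N*V
b(u, H) = -4 + H + u
5*(15 + b(I(-4, -4), -6)) = 5*(15 + (-4 - 6 - 4*(-4))) = 5*(15 + (-4 - 6 + 16)) = 5*(15 + 6) = 5*21 = 105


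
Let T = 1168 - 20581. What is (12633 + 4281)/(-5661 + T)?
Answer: -2819/4179 ≈ -0.67456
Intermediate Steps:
T = -19413
(12633 + 4281)/(-5661 + T) = (12633 + 4281)/(-5661 - 19413) = 16914/(-25074) = 16914*(-1/25074) = -2819/4179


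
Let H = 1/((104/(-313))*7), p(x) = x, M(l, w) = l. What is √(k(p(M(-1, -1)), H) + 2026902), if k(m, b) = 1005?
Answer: 3*√225323 ≈ 1424.0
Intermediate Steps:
H = -313/728 (H = 1/((104*(-1/313))*7) = 1/(-104/313*7) = 1/(-728/313) = -313/728 ≈ -0.42994)
√(k(p(M(-1, -1)), H) + 2026902) = √(1005 + 2026902) = √2027907 = 3*√225323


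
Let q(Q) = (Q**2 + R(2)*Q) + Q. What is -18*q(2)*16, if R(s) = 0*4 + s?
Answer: -2880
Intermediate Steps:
R(s) = s (R(s) = 0 + s = s)
q(Q) = Q**2 + 3*Q (q(Q) = (Q**2 + 2*Q) + Q = Q**2 + 3*Q)
-18*q(2)*16 = -36*(3 + 2)*16 = -36*5*16 = -18*10*16 = -180*16 = -2880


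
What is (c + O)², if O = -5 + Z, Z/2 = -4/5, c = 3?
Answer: 324/25 ≈ 12.960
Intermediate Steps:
Z = -8/5 (Z = 2*(-4/5) = 2*(-4*⅕) = 2*(-⅘) = -8/5 ≈ -1.6000)
O = -33/5 (O = -5 - 8/5 = -33/5 ≈ -6.6000)
(c + O)² = (3 - 33/5)² = (-18/5)² = 324/25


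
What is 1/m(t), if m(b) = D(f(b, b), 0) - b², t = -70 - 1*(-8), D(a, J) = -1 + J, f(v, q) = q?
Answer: -1/3845 ≈ -0.00026008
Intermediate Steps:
t = -62 (t = -70 + 8 = -62)
m(b) = -1 - b² (m(b) = (-1 + 0) - b² = -1 - b²)
1/m(t) = 1/(-1 - 1*(-62)²) = 1/(-1 - 1*3844) = 1/(-1 - 3844) = 1/(-3845) = -1/3845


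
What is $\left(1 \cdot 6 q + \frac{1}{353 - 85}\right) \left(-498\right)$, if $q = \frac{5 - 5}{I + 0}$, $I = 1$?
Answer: $- \frac{249}{134} \approx -1.8582$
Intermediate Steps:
$q = 0$ ($q = \frac{5 - 5}{1 + 0} = \frac{0}{1} = 0 \cdot 1 = 0$)
$\left(1 \cdot 6 q + \frac{1}{353 - 85}\right) \left(-498\right) = \left(1 \cdot 6 \cdot 0 + \frac{1}{353 - 85}\right) \left(-498\right) = \left(6 \cdot 0 + \frac{1}{268}\right) \left(-498\right) = \left(0 + \frac{1}{268}\right) \left(-498\right) = \frac{1}{268} \left(-498\right) = - \frac{249}{134}$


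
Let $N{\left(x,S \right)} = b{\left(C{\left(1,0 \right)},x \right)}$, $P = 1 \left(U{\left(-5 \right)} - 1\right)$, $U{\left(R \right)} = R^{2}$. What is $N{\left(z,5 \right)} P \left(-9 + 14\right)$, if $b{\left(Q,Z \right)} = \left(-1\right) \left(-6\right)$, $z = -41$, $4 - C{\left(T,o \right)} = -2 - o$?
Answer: $720$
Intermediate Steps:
$C{\left(T,o \right)} = 6 + o$ ($C{\left(T,o \right)} = 4 - \left(-2 - o\right) = 4 + \left(2 + o\right) = 6 + o$)
$b{\left(Q,Z \right)} = 6$
$P = 24$ ($P = 1 \left(\left(-5\right)^{2} - 1\right) = 1 \left(25 - 1\right) = 1 \cdot 24 = 24$)
$N{\left(x,S \right)} = 6$
$N{\left(z,5 \right)} P \left(-9 + 14\right) = 6 \cdot 24 \left(-9 + 14\right) = 6 \cdot 24 \cdot 5 = 6 \cdot 120 = 720$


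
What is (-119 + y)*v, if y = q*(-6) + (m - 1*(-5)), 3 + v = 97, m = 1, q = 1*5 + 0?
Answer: -13442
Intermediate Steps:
q = 5 (q = 5 + 0 = 5)
v = 94 (v = -3 + 97 = 94)
y = -24 (y = 5*(-6) + (1 - 1*(-5)) = -30 + (1 + 5) = -30 + 6 = -24)
(-119 + y)*v = (-119 - 24)*94 = -143*94 = -13442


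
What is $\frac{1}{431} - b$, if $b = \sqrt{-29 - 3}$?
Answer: $\frac{1}{431} - 4 i \sqrt{2} \approx 0.0023202 - 5.6569 i$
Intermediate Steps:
$b = 4 i \sqrt{2}$ ($b = \sqrt{-32} = 4 i \sqrt{2} \approx 5.6569 i$)
$\frac{1}{431} - b = \frac{1}{431} - 4 i \sqrt{2}$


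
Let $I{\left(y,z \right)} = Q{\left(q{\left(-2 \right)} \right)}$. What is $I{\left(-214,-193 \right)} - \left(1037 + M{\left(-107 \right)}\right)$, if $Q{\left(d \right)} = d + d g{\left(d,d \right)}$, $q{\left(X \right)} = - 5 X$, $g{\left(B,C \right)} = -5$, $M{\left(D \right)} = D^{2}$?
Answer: $-12526$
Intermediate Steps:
$Q{\left(d \right)} = - 4 d$ ($Q{\left(d \right)} = d + d \left(-5\right) = d - 5 d = - 4 d$)
$I{\left(y,z \right)} = -40$ ($I{\left(y,z \right)} = - 4 \left(\left(-5\right) \left(-2\right)\right) = \left(-4\right) 10 = -40$)
$I{\left(-214,-193 \right)} - \left(1037 + M{\left(-107 \right)}\right) = -40 - \left(1037 + \left(-107\right)^{2}\right) = -40 - \left(1037 + 11449\right) = -40 - 12486 = -12526$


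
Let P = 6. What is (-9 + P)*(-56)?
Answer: 168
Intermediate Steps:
(-9 + P)*(-56) = (-9 + 6)*(-56) = -3*(-56) = 168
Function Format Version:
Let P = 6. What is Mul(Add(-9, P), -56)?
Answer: 168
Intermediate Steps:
Mul(Add(-9, P), -56) = Mul(Add(-9, 6), -56) = Mul(-3, -56) = 168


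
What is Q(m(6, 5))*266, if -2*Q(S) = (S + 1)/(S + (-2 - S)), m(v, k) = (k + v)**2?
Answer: 8113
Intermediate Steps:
Q(S) = 1/4 + S/4 (Q(S) = -(S + 1)/(2*(S + (-2 - S))) = -(1 + S)/(2*(-2)) = -(1 + S)*(-1)/(2*2) = -(-1/2 - S/2)/2 = 1/4 + S/4)
Q(m(6, 5))*266 = (1/4 + (5 + 6)**2/4)*266 = (1/4 + (1/4)*11**2)*266 = (1/4 + (1/4)*121)*266 = (1/4 + 121/4)*266 = (61/2)*266 = 8113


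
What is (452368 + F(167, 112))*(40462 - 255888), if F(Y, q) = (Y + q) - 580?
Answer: -97386985542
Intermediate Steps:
F(Y, q) = -580 + Y + q
(452368 + F(167, 112))*(40462 - 255888) = (452368 + (-580 + 167 + 112))*(40462 - 255888) = (452368 - 301)*(-215426) = 452067*(-215426) = -97386985542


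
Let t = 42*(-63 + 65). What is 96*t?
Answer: 8064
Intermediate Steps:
t = 84 (t = 42*2 = 84)
96*t = 96*84 = 8064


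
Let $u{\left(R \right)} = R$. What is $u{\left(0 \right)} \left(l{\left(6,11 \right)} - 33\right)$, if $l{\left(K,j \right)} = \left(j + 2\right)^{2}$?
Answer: $0$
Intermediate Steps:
$l{\left(K,j \right)} = \left(2 + j\right)^{2}$
$u{\left(0 \right)} \left(l{\left(6,11 \right)} - 33\right) = 0 \left(\left(2 + 11\right)^{2} - 33\right) = 0 \left(13^{2} - 33\right) = 0 \left(169 - 33\right) = 0 \cdot 136 = 0$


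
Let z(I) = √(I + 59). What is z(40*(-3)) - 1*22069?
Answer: -22069 + I*√61 ≈ -22069.0 + 7.8102*I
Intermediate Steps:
z(I) = √(59 + I)
z(40*(-3)) - 1*22069 = √(59 + 40*(-3)) - 1*22069 = √(59 - 120) - 22069 = √(-61) - 22069 = I*√61 - 22069 = -22069 + I*√61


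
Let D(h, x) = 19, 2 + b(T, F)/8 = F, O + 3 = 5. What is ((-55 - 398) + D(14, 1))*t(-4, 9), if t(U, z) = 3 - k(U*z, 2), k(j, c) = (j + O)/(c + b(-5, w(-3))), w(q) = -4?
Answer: -22568/23 ≈ -981.22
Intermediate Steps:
O = 2 (O = -3 + 5 = 2)
b(T, F) = -16 + 8*F
k(j, c) = (2 + j)/(-48 + c) (k(j, c) = (j + 2)/(c + (-16 + 8*(-4))) = (2 + j)/(c + (-16 - 32)) = (2 + j)/(c - 48) = (2 + j)/(-48 + c))
t(U, z) = 70/23 + U*z/46 (t(U, z) = 3 - (2 + U*z)/(-48 + 2) = 3 - (2 + U*z)/(-46) = 3 - (-1)*(2 + U*z)/46 = 3 - (-1/23 - U*z/46) = 3 + (1/23 + U*z/46) = 70/23 + U*z/46)
((-55 - 398) + D(14, 1))*t(-4, 9) = ((-55 - 398) + 19)*(70/23 + (1/46)*(-4)*9) = (-453 + 19)*(70/23 - 18/23) = -434*52/23 = -22568/23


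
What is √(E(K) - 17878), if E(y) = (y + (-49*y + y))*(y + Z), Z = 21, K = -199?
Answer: 6*I*√46742 ≈ 1297.2*I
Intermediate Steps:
E(y) = -47*y*(21 + y) (E(y) = (y + (-49*y + y))*(y + 21) = (y - 48*y)*(21 + y) = (-47*y)*(21 + y) = -47*y*(21 + y))
√(E(K) - 17878) = √(-47*(-199)*(21 - 199) - 17878) = √(-47*(-199)*(-178) - 17878) = √(-1664834 - 17878) = √(-1682712) = 6*I*√46742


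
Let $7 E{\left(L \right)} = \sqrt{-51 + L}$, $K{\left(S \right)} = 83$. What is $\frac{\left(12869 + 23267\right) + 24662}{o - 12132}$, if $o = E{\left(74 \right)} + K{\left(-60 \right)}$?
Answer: $- \frac{17947599999}{3556870813} - \frac{212793 \sqrt{23}}{3556870813} \approx -5.0462$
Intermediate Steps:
$E{\left(L \right)} = \frac{\sqrt{-51 + L}}{7}$
$o = 83 + \frac{\sqrt{23}}{7}$ ($o = \frac{\sqrt{-51 + 74}}{7} + 83 = \frac{\sqrt{23}}{7} + 83 = 83 + \frac{\sqrt{23}}{7} \approx 83.685$)
$\frac{\left(12869 + 23267\right) + 24662}{o - 12132} = \frac{\left(12869 + 23267\right) + 24662}{\left(83 + \frac{\sqrt{23}}{7}\right) - 12132} = \frac{36136 + 24662}{-12049 + \frac{\sqrt{23}}{7}} = \frac{60798}{-12049 + \frac{\sqrt{23}}{7}}$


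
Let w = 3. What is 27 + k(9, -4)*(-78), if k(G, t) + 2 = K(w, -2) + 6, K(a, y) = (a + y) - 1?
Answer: -285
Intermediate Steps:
K(a, y) = -1 + a + y
k(G, t) = 4 (k(G, t) = -2 + ((-1 + 3 - 2) + 6) = -2 + (0 + 6) = -2 + 6 = 4)
27 + k(9, -4)*(-78) = 27 + 4*(-78) = 27 - 312 = -285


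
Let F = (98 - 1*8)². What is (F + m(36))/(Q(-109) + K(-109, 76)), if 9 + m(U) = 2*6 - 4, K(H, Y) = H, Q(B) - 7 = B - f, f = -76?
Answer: -8099/135 ≈ -59.993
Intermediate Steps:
Q(B) = 83 + B (Q(B) = 7 + (B - 1*(-76)) = 7 + (B + 76) = 7 + (76 + B) = 83 + B)
F = 8100 (F = (98 - 8)² = 90² = 8100)
m(U) = -1 (m(U) = -9 + (2*6 - 4) = -9 + (12 - 4) = -9 + 8 = -1)
(F + m(36))/(Q(-109) + K(-109, 76)) = (8100 - 1)/((83 - 109) - 109) = 8099/(-26 - 109) = 8099/(-135) = 8099*(-1/135) = -8099/135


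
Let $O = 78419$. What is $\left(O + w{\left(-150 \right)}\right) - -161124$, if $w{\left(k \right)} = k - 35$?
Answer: $239358$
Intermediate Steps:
$w{\left(k \right)} = -35 + k$
$\left(O + w{\left(-150 \right)}\right) - -161124 = \left(78419 - 185\right) - -161124 = \left(78419 - 185\right) + 161124 = 78234 + 161124 = 239358$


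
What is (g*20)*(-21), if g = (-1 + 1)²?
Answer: 0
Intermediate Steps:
g = 0 (g = 0² = 0)
(g*20)*(-21) = (0*20)*(-21) = 0*(-21) = 0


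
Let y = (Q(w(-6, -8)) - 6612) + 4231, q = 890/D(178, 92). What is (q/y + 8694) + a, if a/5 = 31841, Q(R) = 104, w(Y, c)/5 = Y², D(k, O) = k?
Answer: 382306018/2277 ≈ 1.6790e+5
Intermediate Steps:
q = 5 (q = 890/178 = 890*(1/178) = 5)
w(Y, c) = 5*Y²
y = -2277 (y = (104 - 6612) + 4231 = -6508 + 4231 = -2277)
a = 159205 (a = 5*31841 = 159205)
(q/y + 8694) + a = (5/(-2277) + 8694) + 159205 = (5*(-1/2277) + 8694) + 159205 = (-5/2277 + 8694) + 159205 = 19796233/2277 + 159205 = 382306018/2277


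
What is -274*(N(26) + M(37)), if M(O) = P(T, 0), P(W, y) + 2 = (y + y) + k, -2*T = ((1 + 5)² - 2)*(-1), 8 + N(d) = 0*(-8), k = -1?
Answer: 3014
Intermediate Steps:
N(d) = -8 (N(d) = -8 + 0*(-8) = -8 + 0 = -8)
T = 17 (T = -((1 + 5)² - 2)*(-1)/2 = -(6² - 2)*(-1)/2 = -(36 - 2)*(-1)/2 = -17*(-1) = -½*(-34) = 17)
P(W, y) = -3 + 2*y (P(W, y) = -2 + ((y + y) - 1) = -2 + (2*y - 1) = -2 + (-1 + 2*y) = -3 + 2*y)
M(O) = -3 (M(O) = -3 + 2*0 = -3 + 0 = -3)
-274*(N(26) + M(37)) = -274*(-8 - 3) = -274*(-11) = 3014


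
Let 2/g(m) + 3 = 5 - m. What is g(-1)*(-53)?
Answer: -106/3 ≈ -35.333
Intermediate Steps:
g(m) = 2/(2 - m) (g(m) = 2/(-3 + (5 - m)) = 2/(2 - m))
g(-1)*(-53) = -2/(-2 - 1)*(-53) = -2/(-3)*(-53) = -2*(-1/3)*(-53) = (2/3)*(-53) = -106/3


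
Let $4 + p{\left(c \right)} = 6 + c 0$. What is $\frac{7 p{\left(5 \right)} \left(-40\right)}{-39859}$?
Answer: $\frac{560}{39859} \approx 0.01405$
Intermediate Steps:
$p{\left(c \right)} = 2$ ($p{\left(c \right)} = -4 + \left(6 + c 0\right) = -4 + \left(6 + 0\right) = -4 + 6 = 2$)
$\frac{7 p{\left(5 \right)} \left(-40\right)}{-39859} = \frac{7 \cdot 2 \left(-40\right)}{-39859} = 14 \left(-40\right) \left(- \frac{1}{39859}\right) = \left(-560\right) \left(- \frac{1}{39859}\right) = \frac{560}{39859}$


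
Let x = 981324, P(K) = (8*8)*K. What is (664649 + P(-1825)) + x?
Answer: 1529173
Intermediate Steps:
P(K) = 64*K
(664649 + P(-1825)) + x = (664649 + 64*(-1825)) + 981324 = (664649 - 116800) + 981324 = 547849 + 981324 = 1529173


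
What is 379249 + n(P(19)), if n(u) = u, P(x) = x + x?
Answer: 379287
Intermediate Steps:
P(x) = 2*x
379249 + n(P(19)) = 379249 + 2*19 = 379249 + 38 = 379287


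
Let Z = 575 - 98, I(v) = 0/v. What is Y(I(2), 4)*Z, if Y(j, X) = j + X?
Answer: 1908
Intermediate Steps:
I(v) = 0
Y(j, X) = X + j
Z = 477
Y(I(2), 4)*Z = (4 + 0)*477 = 4*477 = 1908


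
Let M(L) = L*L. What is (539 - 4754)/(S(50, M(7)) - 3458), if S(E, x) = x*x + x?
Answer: 1405/336 ≈ 4.1815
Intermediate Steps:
M(L) = L**2
S(E, x) = x + x**2 (S(E, x) = x**2 + x = x + x**2)
(539 - 4754)/(S(50, M(7)) - 3458) = (539 - 4754)/(7**2*(1 + 7**2) - 3458) = -4215/(49*(1 + 49) - 3458) = -4215/(49*50 - 3458) = -4215/(2450 - 3458) = -4215/(-1008) = -4215*(-1/1008) = 1405/336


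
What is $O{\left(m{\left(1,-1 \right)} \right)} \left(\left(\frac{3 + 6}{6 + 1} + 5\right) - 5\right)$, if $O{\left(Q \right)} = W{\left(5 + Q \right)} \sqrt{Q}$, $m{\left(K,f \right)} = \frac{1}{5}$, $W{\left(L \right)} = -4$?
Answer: $- \frac{36 \sqrt{5}}{35} \approx -2.3$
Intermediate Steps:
$m{\left(K,f \right)} = \frac{1}{5}$
$O{\left(Q \right)} = - 4 \sqrt{Q}$
$O{\left(m{\left(1,-1 \right)} \right)} \left(\left(\frac{3 + 6}{6 + 1} + 5\right) - 5\right) = - \frac{4}{\sqrt{5}} \left(\left(\frac{3 + 6}{6 + 1} + 5\right) - 5\right) = - 4 \frac{\sqrt{5}}{5} \left(\left(\frac{9}{7} + 5\right) - 5\right) = - \frac{4 \sqrt{5}}{5} \left(\left(9 \cdot \frac{1}{7} + 5\right) - 5\right) = - \frac{4 \sqrt{5}}{5} \left(\left(\frac{9}{7} + 5\right) - 5\right) = - \frac{4 \sqrt{5}}{5} \left(\frac{44}{7} - 5\right) = - \frac{4 \sqrt{5}}{5} \cdot \frac{9}{7} = - \frac{36 \sqrt{5}}{35}$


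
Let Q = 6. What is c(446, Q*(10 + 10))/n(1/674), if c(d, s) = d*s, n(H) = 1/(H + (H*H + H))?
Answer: 18049620/113569 ≈ 158.93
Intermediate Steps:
n(H) = 1/(H² + 2*H) (n(H) = 1/(H + (H² + H)) = 1/(H + (H + H²)) = 1/(H² + 2*H))
c(446, Q*(10 + 10))/n(1/674) = (446*(6*(10 + 10)))/((1/((1/674)*(2 + 1/674)))) = (446*(6*20))/((1/((1/674)*(2 + 1/674)))) = (446*120)/((674/(1349/674))) = 53520/((674*(674/1349))) = 53520/(454276/1349) = 53520*(1349/454276) = 18049620/113569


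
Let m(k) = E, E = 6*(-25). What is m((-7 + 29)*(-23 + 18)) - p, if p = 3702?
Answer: -3852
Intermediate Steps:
E = -150
m(k) = -150
m((-7 + 29)*(-23 + 18)) - p = -150 - 1*3702 = -150 - 3702 = -3852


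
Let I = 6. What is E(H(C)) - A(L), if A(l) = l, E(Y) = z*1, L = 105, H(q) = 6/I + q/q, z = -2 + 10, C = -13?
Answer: -97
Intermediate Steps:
z = 8
H(q) = 2 (H(q) = 6/6 + q/q = 6*(1/6) + 1 = 1 + 1 = 2)
E(Y) = 8 (E(Y) = 8*1 = 8)
E(H(C)) - A(L) = 8 - 1*105 = 8 - 105 = -97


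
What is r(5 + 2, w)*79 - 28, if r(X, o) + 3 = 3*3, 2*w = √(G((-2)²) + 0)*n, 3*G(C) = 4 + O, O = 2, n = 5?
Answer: 446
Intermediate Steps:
G(C) = 2 (G(C) = (4 + 2)/3 = (⅓)*6 = 2)
w = 5*√2/2 (w = (√(2 + 0)*5)/2 = (√2*5)/2 = (5*√2)/2 = 5*√2/2 ≈ 3.5355)
r(X, o) = 6 (r(X, o) = -3 + 3*3 = -3 + 9 = 6)
r(5 + 2, w)*79 - 28 = 6*79 - 28 = 474 - 28 = 446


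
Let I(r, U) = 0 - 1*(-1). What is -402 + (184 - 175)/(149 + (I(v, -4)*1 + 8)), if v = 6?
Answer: -63507/158 ≈ -401.94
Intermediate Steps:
I(r, U) = 1 (I(r, U) = 0 + 1 = 1)
-402 + (184 - 175)/(149 + (I(v, -4)*1 + 8)) = -402 + (184 - 175)/(149 + (1*1 + 8)) = -402 + 9/(149 + (1 + 8)) = -402 + 9/(149 + 9) = -402 + 9/158 = -63507/158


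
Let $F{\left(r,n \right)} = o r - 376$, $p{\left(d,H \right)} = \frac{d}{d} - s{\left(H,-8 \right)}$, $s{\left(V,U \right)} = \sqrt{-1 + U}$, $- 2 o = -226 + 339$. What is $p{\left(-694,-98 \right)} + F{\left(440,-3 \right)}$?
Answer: $-25235 - 3 i \approx -25235.0 - 3.0 i$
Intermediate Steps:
$o = - \frac{113}{2}$ ($o = - \frac{-226 + 339}{2} = \left(- \frac{1}{2}\right) 113 = - \frac{113}{2} \approx -56.5$)
$p{\left(d,H \right)} = 1 - 3 i$ ($p{\left(d,H \right)} = \frac{d}{d} - \sqrt{-1 - 8} = 1 - \sqrt{-9} = 1 - 3 i$)
$F{\left(r,n \right)} = -376 - \frac{113 r}{2}$ ($F{\left(r,n \right)} = - \frac{113 r}{2} - 376 = -376 - \frac{113 r}{2}$)
$p{\left(-694,-98 \right)} + F{\left(440,-3 \right)} = \left(1 - 3 i\right) - 25236 = -25235 - 3 i$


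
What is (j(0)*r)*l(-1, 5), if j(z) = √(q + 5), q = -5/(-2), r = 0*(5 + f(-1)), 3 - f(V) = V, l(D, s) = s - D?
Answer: 0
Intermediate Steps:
f(V) = 3 - V
r = 0 (r = 0*(5 + (3 - 1*(-1))) = 0*(5 + (3 + 1)) = 0*(5 + 4) = 0*9 = 0)
q = 5/2 (q = -5*(-½) = 5/2 ≈ 2.5000)
j(z) = √30/2 (j(z) = √(5/2 + 5) = √(15/2) = √30/2)
(j(0)*r)*l(-1, 5) = ((√30/2)*0)*(5 - 1*(-1)) = 0*(5 + 1) = 0*6 = 0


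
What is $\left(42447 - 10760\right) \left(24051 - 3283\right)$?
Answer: $658075616$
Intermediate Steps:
$\left(42447 - 10760\right) \left(24051 - 3283\right) = 31687 \cdot 20768 = 658075616$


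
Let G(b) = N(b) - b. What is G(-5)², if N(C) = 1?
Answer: 36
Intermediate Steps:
G(b) = 1 - b
G(-5)² = (1 - 1*(-5))² = (1 + 5)² = 6² = 36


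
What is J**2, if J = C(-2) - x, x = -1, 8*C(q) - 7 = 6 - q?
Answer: 529/64 ≈ 8.2656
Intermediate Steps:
C(q) = 13/8 - q/8 (C(q) = 7/8 + (6 - q)/8 = 7/8 + (3/4 - q/8) = 13/8 - q/8)
J = 23/8 (J = (13/8 - 1/8*(-2)) - 1*(-1) = (13/8 + 1/4) + 1 = 15/8 + 1 = 23/8 ≈ 2.8750)
J**2 = (23/8)**2 = 529/64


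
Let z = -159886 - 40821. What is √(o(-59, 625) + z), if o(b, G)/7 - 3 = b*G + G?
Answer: 2*I*√113609 ≈ 674.12*I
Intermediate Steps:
o(b, G) = 21 + 7*G + 7*G*b (o(b, G) = 21 + 7*(b*G + G) = 21 + 7*(G*b + G) = 21 + 7*(G + G*b) = 21 + (7*G + 7*G*b) = 21 + 7*G + 7*G*b)
z = -200707
√(o(-59, 625) + z) = √((21 + 7*625 + 7*625*(-59)) - 200707) = √((21 + 4375 - 258125) - 200707) = √(-253729 - 200707) = √(-454436) = 2*I*√113609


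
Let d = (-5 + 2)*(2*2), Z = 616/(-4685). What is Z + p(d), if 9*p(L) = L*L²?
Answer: -900136/4685 ≈ -192.13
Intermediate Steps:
Z = -616/4685 (Z = 616*(-1/4685) = -616/4685 ≈ -0.13148)
d = -12 (d = -3*4 = -12)
p(L) = L³/9 (p(L) = (L*L²)/9 = L³/9)
Z + p(d) = -616/4685 + (⅑)*(-12)³ = -616/4685 + (⅑)*(-1728) = -616/4685 - 192 = -900136/4685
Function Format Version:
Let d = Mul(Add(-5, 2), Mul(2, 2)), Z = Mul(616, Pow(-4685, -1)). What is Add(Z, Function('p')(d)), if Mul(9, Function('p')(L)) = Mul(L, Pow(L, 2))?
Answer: Rational(-900136, 4685) ≈ -192.13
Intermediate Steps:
Z = Rational(-616, 4685) (Z = Mul(616, Rational(-1, 4685)) = Rational(-616, 4685) ≈ -0.13148)
d = -12 (d = Mul(-3, 4) = -12)
Function('p')(L) = Mul(Rational(1, 9), Pow(L, 3)) (Function('p')(L) = Mul(Rational(1, 9), Mul(L, Pow(L, 2))) = Mul(Rational(1, 9), Pow(L, 3)))
Add(Z, Function('p')(d)) = Add(Rational(-616, 4685), Mul(Rational(1, 9), Pow(-12, 3))) = Add(Rational(-616, 4685), Mul(Rational(1, 9), -1728)) = Add(Rational(-616, 4685), -192) = Rational(-900136, 4685)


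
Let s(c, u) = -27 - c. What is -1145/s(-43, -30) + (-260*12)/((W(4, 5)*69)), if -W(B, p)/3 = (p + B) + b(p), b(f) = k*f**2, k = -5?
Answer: -2295305/32016 ≈ -71.692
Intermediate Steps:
b(f) = -5*f**2
W(B, p) = -3*B - 3*p + 15*p**2 (W(B, p) = -3*((p + B) - 5*p**2) = -3*((B + p) - 5*p**2) = -3*(B + p - 5*p**2) = -3*B - 3*p + 15*p**2)
-1145/s(-43, -30) + (-260*12)/((W(4, 5)*69)) = -1145/(-27 - 1*(-43)) + (-260*12)/(((-3*4 - 3*5 + 15*5**2)*69)) = -1145/(-27 + 43) - 3120*1/(69*(-12 - 15 + 15*25)) = -1145/16 - 3120*1/(69*(-12 - 15 + 375)) = -1145*1/16 - 3120/(348*69) = -1145/16 - 3120/24012 = -1145/16 - 3120*1/24012 = -1145/16 - 260/2001 = -2295305/32016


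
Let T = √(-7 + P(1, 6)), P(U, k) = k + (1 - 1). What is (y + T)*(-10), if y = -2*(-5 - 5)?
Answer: -200 - 10*I ≈ -200.0 - 10.0*I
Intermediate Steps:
P(U, k) = k (P(U, k) = k + 0 = k)
T = I (T = √(-7 + 6) = √(-1) = I ≈ 1.0*I)
y = 20 (y = -2*(-10) = 20)
(y + T)*(-10) = (20 + I)*(-10) = -200 - 10*I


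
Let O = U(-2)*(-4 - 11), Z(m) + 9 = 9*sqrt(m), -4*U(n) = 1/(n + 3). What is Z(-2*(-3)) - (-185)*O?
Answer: 2739/4 + 9*sqrt(6) ≈ 706.79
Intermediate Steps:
U(n) = -1/(4*(3 + n)) (U(n) = -1/(4*(n + 3)) = -1/(4*(3 + n)))
Z(m) = -9 + 9*sqrt(m)
O = 15/4 (O = (-1/(12 + 4*(-2)))*(-4 - 11) = -1/(12 - 8)*(-15) = -1/4*(-15) = 15/4 ≈ 3.7500)
Z(-2*(-3)) - (-185)*O = (-9 + 9*sqrt(-2*(-3))) - (-185)*15/4 = (-9 + 9*sqrt(6)) - 185*(-15/4) = (-9 + 9*sqrt(6)) + 2775/4 = 2739/4 + 9*sqrt(6)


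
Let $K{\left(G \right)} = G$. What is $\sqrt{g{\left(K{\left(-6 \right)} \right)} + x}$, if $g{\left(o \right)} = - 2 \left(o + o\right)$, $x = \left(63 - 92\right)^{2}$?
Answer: $\sqrt{865} \approx 29.411$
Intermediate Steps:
$x = 841$ ($x = \left(-29\right)^{2} = 841$)
$g{\left(o \right)} = - 4 o$ ($g{\left(o \right)} = - 2 \cdot 2 o = - 4 o$)
$\sqrt{g{\left(K{\left(-6 \right)} \right)} + x} = \sqrt{\left(-4\right) \left(-6\right) + 841} = \sqrt{24 + 841} = \sqrt{865}$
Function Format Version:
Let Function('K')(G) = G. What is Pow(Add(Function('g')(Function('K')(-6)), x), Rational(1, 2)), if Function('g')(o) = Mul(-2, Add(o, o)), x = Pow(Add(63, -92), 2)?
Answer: Pow(865, Rational(1, 2)) ≈ 29.411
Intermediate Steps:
x = 841 (x = Pow(-29, 2) = 841)
Function('g')(o) = Mul(-4, o) (Function('g')(o) = Mul(-2, Mul(2, o)) = Mul(-4, o))
Pow(Add(Function('g')(Function('K')(-6)), x), Rational(1, 2)) = Pow(Add(Mul(-4, -6), 841), Rational(1, 2)) = Pow(Add(24, 841), Rational(1, 2)) = Pow(865, Rational(1, 2))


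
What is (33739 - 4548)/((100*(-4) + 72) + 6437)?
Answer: 29191/6109 ≈ 4.7784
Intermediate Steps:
(33739 - 4548)/((100*(-4) + 72) + 6437) = 29191/((-400 + 72) + 6437) = 29191/(-328 + 6437) = 29191/6109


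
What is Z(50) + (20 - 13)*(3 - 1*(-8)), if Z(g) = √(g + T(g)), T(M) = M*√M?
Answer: 77 + 5*√(2 + 10*√2) ≈ 97.089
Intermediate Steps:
T(M) = M^(3/2)
Z(g) = √(g + g^(3/2))
Z(50) + (20 - 13)*(3 - 1*(-8)) = √(50 + 50^(3/2)) + (20 - 13)*(3 - 1*(-8)) = √(50 + 250*√2) + 7*(3 + 8) = √(50 + 250*√2) + 7*11 = √(50 + 250*√2) + 77 = 77 + √(50 + 250*√2)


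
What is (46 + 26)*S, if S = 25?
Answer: 1800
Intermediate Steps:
(46 + 26)*S = (46 + 26)*25 = 72*25 = 1800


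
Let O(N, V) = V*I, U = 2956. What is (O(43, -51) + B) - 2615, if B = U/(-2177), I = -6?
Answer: -5029649/2177 ≈ -2310.4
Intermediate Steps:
B = -2956/2177 (B = 2956/(-2177) = 2956*(-1/2177) = -2956/2177 ≈ -1.3578)
O(N, V) = -6*V (O(N, V) = V*(-6) = -6*V)
(O(43, -51) + B) - 2615 = (-6*(-51) - 2956/2177) - 2615 = (306 - 2956/2177) - 2615 = 663206/2177 - 2615 = -5029649/2177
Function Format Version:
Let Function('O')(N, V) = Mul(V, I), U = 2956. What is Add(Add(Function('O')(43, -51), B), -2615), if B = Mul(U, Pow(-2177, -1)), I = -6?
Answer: Rational(-5029649, 2177) ≈ -2310.4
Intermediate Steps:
B = Rational(-2956, 2177) (B = Mul(2956, Pow(-2177, -1)) = Mul(2956, Rational(-1, 2177)) = Rational(-2956, 2177) ≈ -1.3578)
Function('O')(N, V) = Mul(-6, V) (Function('O')(N, V) = Mul(V, -6) = Mul(-6, V))
Add(Add(Function('O')(43, -51), B), -2615) = Add(Add(Mul(-6, -51), Rational(-2956, 2177)), -2615) = Add(Add(306, Rational(-2956, 2177)), -2615) = Add(Rational(663206, 2177), -2615) = Rational(-5029649, 2177)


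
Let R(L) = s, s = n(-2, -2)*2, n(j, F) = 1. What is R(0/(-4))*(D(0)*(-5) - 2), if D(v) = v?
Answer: -4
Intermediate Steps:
s = 2 (s = 1*2 = 2)
R(L) = 2
R(0/(-4))*(D(0)*(-5) - 2) = 2*(0*(-5) - 2) = 2*(0 - 2) = 2*(-2) = -4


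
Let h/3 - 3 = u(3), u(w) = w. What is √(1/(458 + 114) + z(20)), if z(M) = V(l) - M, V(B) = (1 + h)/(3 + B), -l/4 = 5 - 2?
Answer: I*√16276117/858 ≈ 4.7021*I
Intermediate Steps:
h = 18 (h = 9 + 3*3 = 9 + 9 = 18)
l = -12 (l = -4*(5 - 2) = -4*3 = -12)
V(B) = 19/(3 + B) (V(B) = (1 + 18)/(3 + B) = 19/(3 + B))
z(M) = -19/9 - M (z(M) = 19/(3 - 12) - M = 19/(-9) - M = 19*(-⅑) - M = -19/9 - M)
√(1/(458 + 114) + z(20)) = √(1/(458 + 114) + (-19/9 - 1*20)) = √(1/572 + (-19/9 - 20)) = √(1/572 - 199/9) = √(-113819/5148) = I*√16276117/858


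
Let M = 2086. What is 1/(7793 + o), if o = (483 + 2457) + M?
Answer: 1/12819 ≈ 7.8009e-5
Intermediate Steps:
o = 5026 (o = (483 + 2457) + 2086 = 2940 + 2086 = 5026)
1/(7793 + o) = 1/(7793 + 5026) = 1/12819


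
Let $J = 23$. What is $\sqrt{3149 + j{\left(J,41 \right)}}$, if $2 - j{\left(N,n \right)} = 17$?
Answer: $\sqrt{3134} \approx 55.982$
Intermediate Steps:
$j{\left(N,n \right)} = -15$ ($j{\left(N,n \right)} = 2 - 17 = -15$)
$\sqrt{3149 + j{\left(J,41 \right)}} = \sqrt{3149 - 15} = \sqrt{3134}$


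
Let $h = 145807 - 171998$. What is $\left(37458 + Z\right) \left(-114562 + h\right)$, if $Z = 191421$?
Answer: $-32215405887$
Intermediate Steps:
$h = -26191$
$\left(37458 + Z\right) \left(-114562 + h\right) = \left(37458 + 191421\right) \left(-114562 - 26191\right) = 228879 \left(-140753\right) = -32215405887$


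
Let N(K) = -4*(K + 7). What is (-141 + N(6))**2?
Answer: 37249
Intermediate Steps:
N(K) = -28 - 4*K (N(K) = -4*(7 + K) = -28 - 4*K)
(-141 + N(6))**2 = (-141 + (-28 - 4*6))**2 = (-141 + (-28 - 24))**2 = (-141 - 52)**2 = (-193)**2 = 37249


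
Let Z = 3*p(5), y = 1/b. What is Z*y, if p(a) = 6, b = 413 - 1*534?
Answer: -18/121 ≈ -0.14876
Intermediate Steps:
b = -121 (b = 413 - 534 = -121)
y = -1/121 (y = 1/(-121) = -1/121 ≈ -0.0082645)
Z = 18 (Z = 3*6 = 18)
Z*y = 18*(-1/121) = -18/121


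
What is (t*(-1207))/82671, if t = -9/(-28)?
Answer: -213/45388 ≈ -0.0046929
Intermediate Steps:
t = 9/28 (t = -9*(-1/28) = 9/28 ≈ 0.32143)
(t*(-1207))/82671 = ((9/28)*(-1207))/82671 = -10863/28*1/82671 = -213/45388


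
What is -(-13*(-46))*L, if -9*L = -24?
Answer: -4784/3 ≈ -1594.7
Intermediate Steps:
L = 8/3 (L = -⅑*(-24) = 8/3 ≈ 2.6667)
-(-13*(-46))*L = -(-13*(-46))*8/3 = -598*8/3 = -1*4784/3 = -4784/3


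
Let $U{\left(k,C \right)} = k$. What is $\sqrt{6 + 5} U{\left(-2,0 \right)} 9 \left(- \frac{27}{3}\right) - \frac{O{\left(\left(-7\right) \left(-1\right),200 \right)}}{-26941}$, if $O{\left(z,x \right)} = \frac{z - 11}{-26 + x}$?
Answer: $- \frac{2}{2343867} + 162 \sqrt{11} \approx 537.29$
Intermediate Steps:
$O{\left(z,x \right)} = \frac{-11 + z}{-26 + x}$
$\sqrt{6 + 5} U{\left(-2,0 \right)} 9 \left(- \frac{27}{3}\right) - \frac{O{\left(\left(-7\right) \left(-1\right),200 \right)}}{-26941} = \sqrt{6 + 5} \left(-2\right) 9 \left(- \frac{27}{3}\right) - \frac{\frac{1}{-26 + 200} \left(-11 - -7\right)}{-26941} = \sqrt{11} \left(-2\right) 9 \left(\left(-27\right) \frac{1}{3}\right) - \frac{-11 + 7}{174} \left(- \frac{1}{26941}\right) = - 2 \sqrt{11} \cdot 9 \left(-9\right) - \frac{1}{174} \left(-4\right) \left(- \frac{1}{26941}\right) = - 18 \sqrt{11} \left(-9\right) - \left(- \frac{2}{87}\right) \left(- \frac{1}{26941}\right) = 162 \sqrt{11} - \frac{2}{2343867} = - \frac{2}{2343867} + 162 \sqrt{11}$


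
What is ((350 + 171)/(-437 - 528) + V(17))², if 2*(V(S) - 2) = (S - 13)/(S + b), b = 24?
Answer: 3563970601/1565389225 ≈ 2.2767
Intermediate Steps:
V(S) = 2 + (-13 + S)/(2*(24 + S)) (V(S) = 2 + ((S - 13)/(S + 24))/2 = 2 + ((-13 + S)/(24 + S))/2 = 2 + (-13 + S)/(2*(24 + S)))
((350 + 171)/(-437 - 528) + V(17))² = ((350 + 171)/(-437 - 528) + (83 + 5*17)/(2*(24 + 17)))² = (521/(-965) + (½)*(83 + 85)/41)² = (521*(-1/965) + (½)*(1/41)*168)² = (-521/965 + 84/41)² = (59699/39565)² = 3563970601/1565389225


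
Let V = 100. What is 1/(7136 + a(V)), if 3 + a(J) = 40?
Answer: 1/7173 ≈ 0.00013941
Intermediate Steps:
a(J) = 37 (a(J) = -3 + 40 = 37)
1/(7136 + a(V)) = 1/(7136 + 37) = 1/7173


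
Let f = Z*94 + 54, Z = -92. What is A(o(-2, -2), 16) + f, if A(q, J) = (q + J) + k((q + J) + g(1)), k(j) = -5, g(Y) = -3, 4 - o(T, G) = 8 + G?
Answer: -8585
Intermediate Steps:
o(T, G) = -4 - G (o(T, G) = 4 - (8 + G) = 4 + (-8 - G) = -4 - G)
A(q, J) = -5 + J + q (A(q, J) = (q + J) - 5 = (J + q) - 5 = -5 + J + q)
f = -8594 (f = -92*94 + 54 = -8648 + 54 = -8594)
A(o(-2, -2), 16) + f = (-5 + 16 + (-4 - 1*(-2))) - 8594 = (-5 + 16 + (-4 + 2)) - 8594 = (-5 + 16 - 2) - 8594 = 9 - 8594 = -8585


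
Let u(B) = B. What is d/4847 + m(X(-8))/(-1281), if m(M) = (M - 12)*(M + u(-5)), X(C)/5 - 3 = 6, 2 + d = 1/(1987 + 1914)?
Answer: -8322915707/8073778769 ≈ -1.0309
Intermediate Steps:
d = -7801/3901 (d = -2 + 1/(1987 + 1914) = -2 + 1/3901 = -7801/3901 ≈ -1.9997)
X(C) = 45 (X(C) = 15 + 5*6 = 15 + 30 = 45)
m(M) = (-12 + M)*(-5 + M) (m(M) = (M - 12)*(M - 5) = (-12 + M)*(-5 + M))
d/4847 + m(X(-8))/(-1281) = -7801/3901/4847 + (60 + 45² - 17*45)/(-1281) = -7801/3901*1/4847 + (60 + 2025 - 765)*(-1/1281) = -7801/18908147 + 1320*(-1/1281) = -7801/18908147 - 440/427 = -8322915707/8073778769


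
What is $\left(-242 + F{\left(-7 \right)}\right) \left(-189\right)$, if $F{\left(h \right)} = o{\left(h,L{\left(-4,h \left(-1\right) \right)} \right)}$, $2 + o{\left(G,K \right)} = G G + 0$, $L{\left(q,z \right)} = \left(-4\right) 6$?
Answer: $36855$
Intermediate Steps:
$L{\left(q,z \right)} = -24$
$o{\left(G,K \right)} = -2 + G^{2}$ ($o{\left(G,K \right)} = -2 + \left(G G + 0\right) = -2 + \left(G^{2} + 0\right) = -2 + G^{2}$)
$F{\left(h \right)} = -2 + h^{2}$
$\left(-242 + F{\left(-7 \right)}\right) \left(-189\right) = \left(-242 - \left(2 - \left(-7\right)^{2}\right)\right) \left(-189\right) = \left(-242 + \left(-2 + 49\right)\right) \left(-189\right) = \left(-242 + 47\right) \left(-189\right) = \left(-195\right) \left(-189\right) = 36855$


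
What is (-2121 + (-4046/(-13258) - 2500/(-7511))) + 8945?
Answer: 48543083787/7112917 ≈ 6824.6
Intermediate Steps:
(-2121 + (-4046/(-13258) - 2500/(-7511))) + 8945 = (-2121 + (-4046*(-1/13258) - 2500*(-1/7511))) + 8945 = (-2121 + (289/947 + 2500/7511)) + 8945 = (-2121 + 4538179/7112917) + 8945 = -15081958778/7112917 + 8945 = 48543083787/7112917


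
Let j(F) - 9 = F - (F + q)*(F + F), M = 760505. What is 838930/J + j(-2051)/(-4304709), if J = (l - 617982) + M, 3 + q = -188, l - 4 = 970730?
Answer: 4617298543984/1597415809071 ≈ 2.8905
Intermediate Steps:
l = 970734 (l = 4 + 970730 = 970734)
q = -191 (q = -3 - 188 = -191)
j(F) = 9 + F - 2*F*(-191 + F) (j(F) = 9 + (F - (F - 191)*(F + F)) = 9 + (F - (-191 + F)*2*F) = 9 + (F - 2*F*(-191 + F)) = 9 + F - 2*F*(-191 + F))
J = 1113257 (J = (970734 - 617982) + 760505 = 352752 + 760505 = 1113257)
838930/J + j(-2051)/(-4304709) = 838930/1113257 + (9 - 2*(-2051)**2 + 383*(-2051))/(-4304709) = 838930*(1/1113257) + (9 - 2*4206601 - 785533)*(-1/4304709) = 838930/1113257 + (9 - 8413202 - 785533)*(-1/4304709) = 838930/1113257 - 9198726*(-1/4304709) = 838930/1113257 + 3066242/1434903 = 4617298543984/1597415809071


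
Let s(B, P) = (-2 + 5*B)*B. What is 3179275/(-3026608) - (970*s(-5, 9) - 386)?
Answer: -395169226187/3026608 ≈ -1.3057e+5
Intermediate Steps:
s(B, P) = B*(-2 + 5*B)
3179275/(-3026608) - (970*s(-5, 9) - 386) = 3179275/(-3026608) - (970*(-5*(-2 + 5*(-5))) - 386) = 3179275*(-1/3026608) - (970*(-5*(-2 - 25)) - 386) = -3179275/3026608 - (970*(-5*(-27)) - 386) = -3179275/3026608 - (970*135 - 386) = -3179275/3026608 - (130950 - 386) = -3179275/3026608 - 1*130564 = -3179275/3026608 - 130564 = -395169226187/3026608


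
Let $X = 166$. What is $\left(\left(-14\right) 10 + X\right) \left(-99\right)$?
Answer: $-2574$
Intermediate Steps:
$\left(\left(-14\right) 10 + X\right) \left(-99\right) = \left(\left(-14\right) 10 + 166\right) \left(-99\right) = \left(-140 + 166\right) \left(-99\right) = 26 \left(-99\right) = -2574$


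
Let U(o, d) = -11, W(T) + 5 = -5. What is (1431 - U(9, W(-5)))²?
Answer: 2079364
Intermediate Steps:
W(T) = -10 (W(T) = -5 - 5 = -10)
(1431 - U(9, W(-5)))² = (1431 - 1*(-11))² = (1431 + 11)² = 1442² = 2079364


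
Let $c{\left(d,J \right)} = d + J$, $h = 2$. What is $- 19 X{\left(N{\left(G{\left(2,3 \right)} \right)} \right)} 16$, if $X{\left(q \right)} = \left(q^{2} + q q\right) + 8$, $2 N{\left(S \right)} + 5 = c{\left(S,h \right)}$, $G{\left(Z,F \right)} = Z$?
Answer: $-2584$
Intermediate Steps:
$c{\left(d,J \right)} = J + d$
$N{\left(S \right)} = - \frac{3}{2} + \frac{S}{2}$ ($N{\left(S \right)} = - \frac{5}{2} + \frac{2 + S}{2} = - \frac{5}{2} + \left(1 + \frac{S}{2}\right) = - \frac{3}{2} + \frac{S}{2}$)
$X{\left(q \right)} = 8 + 2 q^{2}$ ($X{\left(q \right)} = \left(q^{2} + q^{2}\right) + 8 = 2 q^{2} + 8 = 8 + 2 q^{2}$)
$- 19 X{\left(N{\left(G{\left(2,3 \right)} \right)} \right)} 16 = - 19 \left(8 + 2 \left(- \frac{3}{2} + \frac{1}{2} \cdot 2\right)^{2}\right) 16 = - 19 \left(8 + 2 \left(- \frac{3}{2} + 1\right)^{2}\right) 16 = - 19 \left(8 + 2 \left(- \frac{1}{2}\right)^{2}\right) 16 = - 19 \left(8 + 2 \cdot \frac{1}{4}\right) 16 = - 19 \left(8 + \frac{1}{2}\right) 16 = \left(-19\right) \frac{17}{2} \cdot 16 = \left(- \frac{323}{2}\right) 16 = -2584$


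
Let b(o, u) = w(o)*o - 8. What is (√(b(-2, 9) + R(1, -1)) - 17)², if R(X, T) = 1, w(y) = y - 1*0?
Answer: (17 - I*√3)² ≈ 286.0 - 58.89*I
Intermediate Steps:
w(y) = y (w(y) = y + 0 = y)
b(o, u) = -8 + o² (b(o, u) = o*o - 8 = o² - 8 = -8 + o²)
(√(b(-2, 9) + R(1, -1)) - 17)² = (√((-8 + (-2)²) + 1) - 17)² = (√((-8 + 4) + 1) - 17)² = (√(-4 + 1) - 17)² = (√(-3) - 17)² = (I*√3 - 17)² = (-17 + I*√3)²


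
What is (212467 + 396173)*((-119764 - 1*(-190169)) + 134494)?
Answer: 124709727360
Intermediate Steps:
(212467 + 396173)*((-119764 - 1*(-190169)) + 134494) = 608640*((-119764 + 190169) + 134494) = 608640*(70405 + 134494) = 608640*204899 = 124709727360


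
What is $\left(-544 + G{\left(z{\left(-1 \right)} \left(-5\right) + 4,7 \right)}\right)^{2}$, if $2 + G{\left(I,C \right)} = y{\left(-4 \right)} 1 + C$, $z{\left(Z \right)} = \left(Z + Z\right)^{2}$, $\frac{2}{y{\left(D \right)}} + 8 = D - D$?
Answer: $\frac{4652649}{16} \approx 2.9079 \cdot 10^{5}$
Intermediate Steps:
$y{\left(D \right)} = - \frac{1}{4}$ ($y{\left(D \right)} = \frac{2}{-8 + \left(D - D\right)} = \frac{2}{-8 + 0} = \frac{2}{-8} = 2 \left(- \frac{1}{8}\right) = - \frac{1}{4}$)
$z{\left(Z \right)} = 4 Z^{2}$ ($z{\left(Z \right)} = \left(2 Z\right)^{2} = 4 Z^{2}$)
$G{\left(I,C \right)} = - \frac{9}{4} + C$ ($G{\left(I,C \right)} = -2 + \left(\left(- \frac{1}{4}\right) 1 + C\right) = -2 + \left(- \frac{1}{4} + C\right) = - \frac{9}{4} + C$)
$\left(-544 + G{\left(z{\left(-1 \right)} \left(-5\right) + 4,7 \right)}\right)^{2} = \left(-544 + \left(- \frac{9}{4} + 7\right)\right)^{2} = \left(-544 + \frac{19}{4}\right)^{2} = \left(- \frac{2157}{4}\right)^{2} = \frac{4652649}{16}$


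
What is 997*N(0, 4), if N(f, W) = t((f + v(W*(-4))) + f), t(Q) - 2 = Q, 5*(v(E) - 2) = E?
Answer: 3988/5 ≈ 797.60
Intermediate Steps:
v(E) = 2 + E/5
t(Q) = 2 + Q
N(f, W) = 4 + 2*f - 4*W/5 (N(f, W) = 2 + ((f + (2 + (W*(-4))/5)) + f) = 2 + ((f + (2 + (-4*W)/5)) + f) = 2 + ((f + (2 - 4*W/5)) + f) = 2 + ((2 + f - 4*W/5) + f) = 2 + (2 + 2*f - 4*W/5) = 4 + 2*f - 4*W/5)
997*N(0, 4) = 997*(4 + 2*0 - 4/5*4) = 997*(4 + 0 - 16/5) = 997*(4/5) = 3988/5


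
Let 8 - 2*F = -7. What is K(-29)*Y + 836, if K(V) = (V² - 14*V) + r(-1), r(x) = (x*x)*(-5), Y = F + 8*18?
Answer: 188999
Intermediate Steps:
F = 15/2 (F = 4 - ½*(-7) = 4 + 7/2 = 15/2 ≈ 7.5000)
Y = 303/2 (Y = 15/2 + 8*18 = 15/2 + 144 = 303/2 ≈ 151.50)
r(x) = -5*x² (r(x) = x²*(-5) = -5*x²)
K(V) = -5 + V² - 14*V (K(V) = (V² - 14*V) - 5*(-1)² = (V² - 14*V) - 5*1 = (V² - 14*V) - 5 = -5 + V² - 14*V)
K(-29)*Y + 836 = (-5 + (-29)² - 14*(-29))*(303/2) + 836 = (-5 + 841 + 406)*(303/2) + 836 = 1242*(303/2) + 836 = 188163 + 836 = 188999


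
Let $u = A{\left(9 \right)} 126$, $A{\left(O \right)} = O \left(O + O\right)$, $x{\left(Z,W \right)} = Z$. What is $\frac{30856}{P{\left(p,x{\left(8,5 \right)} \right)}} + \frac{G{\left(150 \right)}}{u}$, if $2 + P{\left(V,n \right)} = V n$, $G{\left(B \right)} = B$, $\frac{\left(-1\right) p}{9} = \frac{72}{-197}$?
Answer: $\frac{10339812907}{8147790} \approx 1269.0$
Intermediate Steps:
$p = \frac{648}{197}$ ($p = - 9 \frac{72}{-197} = - 9 \cdot 72 \left(- \frac{1}{197}\right) = \left(-9\right) \left(- \frac{72}{197}\right) = \frac{648}{197} \approx 3.2893$)
$A{\left(O \right)} = 2 O^{2}$ ($A{\left(O \right)} = O 2 O = 2 O^{2}$)
$P{\left(V,n \right)} = -2 + V n$
$u = 20412$ ($u = 2 \cdot 9^{2} \cdot 126 = 2 \cdot 81 \cdot 126 = 162 \cdot 126 = 20412$)
$\frac{30856}{P{\left(p,x{\left(8,5 \right)} \right)}} + \frac{G{\left(150 \right)}}{u} = \frac{30856}{-2 + \frac{648}{197} \cdot 8} + \frac{150}{20412} = \frac{30856}{-2 + \frac{5184}{197}} + 150 \cdot \frac{1}{20412} = \frac{30856}{\frac{4790}{197}} + \frac{25}{3402} = 30856 \cdot \frac{197}{4790} + \frac{25}{3402} = \frac{3039316}{2395} + \frac{25}{3402} = \frac{10339812907}{8147790}$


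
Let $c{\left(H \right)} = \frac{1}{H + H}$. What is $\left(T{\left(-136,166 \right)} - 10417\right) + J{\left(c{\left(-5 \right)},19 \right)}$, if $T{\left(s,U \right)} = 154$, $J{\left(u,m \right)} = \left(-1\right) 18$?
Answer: $-10281$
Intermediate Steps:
$c{\left(H \right)} = \frac{1}{2 H}$
$J{\left(u,m \right)} = -18$
$\left(T{\left(-136,166 \right)} - 10417\right) + J{\left(c{\left(-5 \right)},19 \right)} = \left(154 - 10417\right) - 18 = -10263 - 18 = -10281$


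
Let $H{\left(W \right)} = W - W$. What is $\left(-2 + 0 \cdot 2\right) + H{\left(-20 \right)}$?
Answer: $-2$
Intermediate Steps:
$H{\left(W \right)} = 0$
$\left(-2 + 0 \cdot 2\right) + H{\left(-20 \right)} = \left(-2 + 0 \cdot 2\right) + 0 = \left(-2 + 0\right) + 0 = -2 + 0 = -2$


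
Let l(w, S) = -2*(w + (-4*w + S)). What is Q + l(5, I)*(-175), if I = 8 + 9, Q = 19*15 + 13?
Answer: 998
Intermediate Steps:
Q = 298 (Q = 285 + 13 = 298)
I = 17
l(w, S) = -2*S + 6*w (l(w, S) = -2*(w + (S - 4*w)) = -2*(S - 3*w) = -2*S + 6*w)
Q + l(5, I)*(-175) = 298 + (-2*17 + 6*5)*(-175) = 298 + (-34 + 30)*(-175) = 298 - 4*(-175) = 298 + 700 = 998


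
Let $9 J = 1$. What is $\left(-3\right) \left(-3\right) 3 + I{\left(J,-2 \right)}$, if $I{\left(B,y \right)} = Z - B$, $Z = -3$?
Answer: $\frac{215}{9} \approx 23.889$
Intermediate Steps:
$J = \frac{1}{9}$ ($J = \frac{1}{9} \cdot 1 = \frac{1}{9} \approx 0.11111$)
$I{\left(B,y \right)} = -3 - B$
$\left(-3\right) \left(-3\right) 3 + I{\left(J,-2 \right)} = \left(-3\right) \left(-3\right) 3 - \frac{28}{9} = 9 \cdot 3 - \frac{28}{9} = 27 - \frac{28}{9} = \frac{215}{9}$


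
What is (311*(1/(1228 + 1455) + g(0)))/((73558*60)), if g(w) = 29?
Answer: 1008262/493390285 ≈ 0.0020435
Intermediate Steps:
(311*(1/(1228 + 1455) + g(0)))/((73558*60)) = (311*(1/(1228 + 1455) + 29))/((73558*60)) = (311*(1/2683 + 29))/4413480 = (311*(1/2683 + 29))*(1/4413480) = (311*(77808/2683))*(1/4413480) = (24198288/2683)*(1/4413480) = 1008262/493390285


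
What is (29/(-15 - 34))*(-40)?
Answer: 1160/49 ≈ 23.673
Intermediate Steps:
(29/(-15 - 34))*(-40) = (29/(-49))*(-40) = -1/49*29*(-40) = -29/49*(-40) = 1160/49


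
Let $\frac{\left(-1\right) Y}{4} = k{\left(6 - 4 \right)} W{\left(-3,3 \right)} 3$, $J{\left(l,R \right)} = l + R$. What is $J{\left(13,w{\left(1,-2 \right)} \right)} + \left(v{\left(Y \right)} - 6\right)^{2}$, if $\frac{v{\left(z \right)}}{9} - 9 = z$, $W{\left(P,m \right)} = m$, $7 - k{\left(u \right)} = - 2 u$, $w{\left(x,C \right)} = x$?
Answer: $12173135$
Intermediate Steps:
$k{\left(u \right)} = 7 + 2 u$ ($k{\left(u \right)} = 7 - - 2 u = 7 + 2 u$)
$J{\left(l,R \right)} = R + l$
$Y = -396$ ($Y = - 4 \left(7 + 2 \left(6 - 4\right)\right) 3 \cdot 3 = - 4 \left(7 + 2 \cdot 2\right) 3 \cdot 3 = - 4 \left(7 + 4\right) 3 \cdot 3 = - 4 \cdot 11 \cdot 3 \cdot 3 = - 4 \cdot 33 \cdot 3 = \left(-4\right) 99 = -396$)
$v{\left(z \right)} = 81 + 9 z$
$J{\left(13,w{\left(1,-2 \right)} \right)} + \left(v{\left(Y \right)} - 6\right)^{2} = \left(1 + 13\right) + \left(\left(81 + 9 \left(-396\right)\right) - 6\right)^{2} = 14 + \left(\left(81 - 3564\right) - 6\right)^{2} = 14 + \left(-3483 - 6\right)^{2} = 14 + \left(-3489\right)^{2} = 14 + 12173121 = 12173135$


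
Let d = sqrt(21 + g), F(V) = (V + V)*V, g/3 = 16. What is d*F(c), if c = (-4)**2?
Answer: 512*sqrt(69) ≈ 4253.0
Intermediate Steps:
g = 48 (g = 3*16 = 48)
c = 16
F(V) = 2*V**2 (F(V) = (2*V)*V = 2*V**2)
d = sqrt(69) (d = sqrt(21 + 48) = sqrt(69) ≈ 8.3066)
d*F(c) = sqrt(69)*(2*16**2) = sqrt(69)*(2*256) = sqrt(69)*512 = 512*sqrt(69)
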